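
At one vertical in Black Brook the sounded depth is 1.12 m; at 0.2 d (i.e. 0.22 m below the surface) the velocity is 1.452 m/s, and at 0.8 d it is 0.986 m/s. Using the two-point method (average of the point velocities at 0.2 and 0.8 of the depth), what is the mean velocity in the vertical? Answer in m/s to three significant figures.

1.22 m/s

v̄ = (1.452 + 0.986) / 2 = 1.219 m/s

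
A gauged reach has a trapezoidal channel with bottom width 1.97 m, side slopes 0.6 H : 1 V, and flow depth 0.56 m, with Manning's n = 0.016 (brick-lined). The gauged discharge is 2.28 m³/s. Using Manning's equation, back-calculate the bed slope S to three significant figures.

A = (b + z·y)·y = (1.97 + 0.6×0.56)×0.56 = 1.291 m²
P = b + 2y√(1+z²) = 1.97 + 2×0.56×√(1+0.6²) = 3.276 m
R = A/P = 1.291/3.276 = 0.3942 m
S = (Q·n / (1·A·R^(2/3)))² = (2.28×0.016 / (1×1.291×0.5376))² = 0.002761

0.00276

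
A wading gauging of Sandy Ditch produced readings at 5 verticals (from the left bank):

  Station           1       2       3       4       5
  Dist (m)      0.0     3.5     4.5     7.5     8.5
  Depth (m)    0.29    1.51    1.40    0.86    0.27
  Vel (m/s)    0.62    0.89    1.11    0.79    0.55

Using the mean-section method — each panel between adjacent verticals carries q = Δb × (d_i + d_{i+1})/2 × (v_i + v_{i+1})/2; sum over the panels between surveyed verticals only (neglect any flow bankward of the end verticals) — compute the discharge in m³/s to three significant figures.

7.43 m³/s

Panel 1-2: Δb = 3.5 m, d̄ = (0.29+1.51)/2 = 0.9, v̄ = (0.62+0.89)/2 = 0.755 → q = 3.5×0.9×0.755 = 2.378 m³/s
Panel 2-3: Δb = 1 m, d̄ = (1.51+1.40)/2 = 1.455, v̄ = (0.89+1.11)/2 = 1 → q = 1×1.455×1 = 1.455 m³/s
Panel 3-4: Δb = 3 m, d̄ = (1.40+0.86)/2 = 1.13, v̄ = (1.11+0.79)/2 = 0.95 → q = 3×1.13×0.95 = 3.221 m³/s
Panel 4-5: Δb = 1 m, d̄ = (0.86+0.27)/2 = 0.565, v̄ = (0.79+0.55)/2 = 0.67 → q = 1×0.565×0.67 = 0.3786 m³/s
Q = Σ q = 7.432 m³/s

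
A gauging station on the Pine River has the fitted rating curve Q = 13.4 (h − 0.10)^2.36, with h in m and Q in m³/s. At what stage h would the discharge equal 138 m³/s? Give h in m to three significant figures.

h − h₀ = (Q/C)^(1/b) = (138/13.4)^(1/2.36) = 2.686 m
h = 0.10 + 2.686 = 2.786 m

2.79 m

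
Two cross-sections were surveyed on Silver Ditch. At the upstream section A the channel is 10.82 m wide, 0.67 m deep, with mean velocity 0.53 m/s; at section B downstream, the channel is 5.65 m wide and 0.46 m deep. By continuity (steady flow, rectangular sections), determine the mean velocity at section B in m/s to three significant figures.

1.48 m/s

Q = A₁V₁ = (10.82×0.67) × 0.53 = 3.842 m³/s
A₂ = 5.65 × 0.46 = 2.599 m²
V₂ = Q/A₂ = 3.842/2.599 = 1.478 m/s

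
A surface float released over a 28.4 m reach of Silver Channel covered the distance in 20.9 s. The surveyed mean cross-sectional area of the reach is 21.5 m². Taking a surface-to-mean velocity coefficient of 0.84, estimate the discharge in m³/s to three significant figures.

24.5 m³/s

v_surface = L / t̄ = 28.4 / 20.9 = 1.359 m/s
v_mean = 0.84 × 1.359 = 1.141 m/s
Q = A × v_mean = 21.5 × 1.141 = 24.54 m³/s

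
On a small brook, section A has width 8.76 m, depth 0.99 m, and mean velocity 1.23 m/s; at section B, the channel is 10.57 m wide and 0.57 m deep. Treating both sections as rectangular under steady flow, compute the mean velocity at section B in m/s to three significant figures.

1.77 m/s

Q = A₁V₁ = (8.76×0.99) × 1.23 = 10.67 m³/s
A₂ = 10.57 × 0.57 = 6.025 m²
V₂ = Q/A₂ = 10.67/6.025 = 1.770 m/s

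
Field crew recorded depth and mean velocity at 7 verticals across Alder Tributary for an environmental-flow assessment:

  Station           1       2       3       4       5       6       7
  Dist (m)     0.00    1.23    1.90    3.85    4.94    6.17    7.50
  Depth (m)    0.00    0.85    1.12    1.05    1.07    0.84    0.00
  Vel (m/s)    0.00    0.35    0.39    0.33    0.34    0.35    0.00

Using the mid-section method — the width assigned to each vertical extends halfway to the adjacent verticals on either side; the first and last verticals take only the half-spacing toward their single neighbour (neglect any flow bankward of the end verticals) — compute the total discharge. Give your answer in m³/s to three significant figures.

2.18 m³/s

w_2 = (1.90 − 0.00)/2 = 0.95 m; q_2 = 0.35 × 0.85 × 0.95 = 0.2826 m³/s
w_3 = (3.85 − 1.23)/2 = 1.31 m; q_3 = 0.39 × 1.12 × 1.31 = 0.5722 m³/s
w_4 = (4.94 − 1.90)/2 = 1.52 m; q_4 = 0.33 × 1.05 × 1.52 = 0.5267 m³/s
w_5 = (6.17 − 3.85)/2 = 1.16 m; q_5 = 0.34 × 1.07 × 1.16 = 0.4220 m³/s
w_6 = (7.50 − 4.94)/2 = 1.28 m; q_6 = 0.35 × 0.84 × 1.28 = 0.3763 m³/s
Stations 1, 7 contribute zero (depth or velocity is 0).
Q = Σ qᵢ = 2.180 m³/s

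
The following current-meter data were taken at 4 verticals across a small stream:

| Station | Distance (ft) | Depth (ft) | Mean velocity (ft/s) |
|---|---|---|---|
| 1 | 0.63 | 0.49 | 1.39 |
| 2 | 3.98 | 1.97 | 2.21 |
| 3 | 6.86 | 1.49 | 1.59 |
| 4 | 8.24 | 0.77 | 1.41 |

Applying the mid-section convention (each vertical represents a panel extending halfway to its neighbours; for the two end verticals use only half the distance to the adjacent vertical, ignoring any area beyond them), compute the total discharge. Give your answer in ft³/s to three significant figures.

20.5 ft³/s

w_1 = (3.98 − 0.63)/2 = 1.675 ft; q_1 = 1.39 × 0.49 × 1.675 = 1.141 ft³/s
w_2 = (6.86 − 0.63)/2 = 3.115 ft; q_2 = 2.21 × 1.97 × 3.115 = 13.56 ft³/s
w_3 = (8.24 − 3.98)/2 = 2.13 ft; q_3 = 1.59 × 1.49 × 2.13 = 5.046 ft³/s
w_4 = (8.24 − 6.86)/2 = 0.69 ft; q_4 = 1.41 × 0.77 × 0.69 = 0.7491 ft³/s
Q = Σ qᵢ = 20.50 ft³/s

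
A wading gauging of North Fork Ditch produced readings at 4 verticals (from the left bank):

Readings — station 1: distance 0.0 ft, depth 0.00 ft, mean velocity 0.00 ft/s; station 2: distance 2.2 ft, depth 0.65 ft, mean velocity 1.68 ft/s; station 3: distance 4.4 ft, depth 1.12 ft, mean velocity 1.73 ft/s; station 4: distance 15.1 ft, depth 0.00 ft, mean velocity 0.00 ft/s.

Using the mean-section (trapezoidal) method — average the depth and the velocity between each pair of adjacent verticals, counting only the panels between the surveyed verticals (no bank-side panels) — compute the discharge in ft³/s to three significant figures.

Panel 1-2: Δb = 2.2 ft, d̄ = (0.00+0.65)/2 = 0.325, v̄ = (0.00+1.68)/2 = 0.84 → q = 2.2×0.325×0.84 = 0.6006 ft³/s
Panel 2-3: Δb = 2.2 ft, d̄ = (0.65+1.12)/2 = 0.885, v̄ = (1.68+1.73)/2 = 1.705 → q = 2.2×0.885×1.705 = 3.320 ft³/s
Panel 3-4: Δb = 10.7 ft, d̄ = (1.12+0.00)/2 = 0.56, v̄ = (1.73+0.00)/2 = 0.865 → q = 10.7×0.56×0.865 = 5.183 ft³/s
Q = Σ q = 9.103 ft³/s

9.10 ft³/s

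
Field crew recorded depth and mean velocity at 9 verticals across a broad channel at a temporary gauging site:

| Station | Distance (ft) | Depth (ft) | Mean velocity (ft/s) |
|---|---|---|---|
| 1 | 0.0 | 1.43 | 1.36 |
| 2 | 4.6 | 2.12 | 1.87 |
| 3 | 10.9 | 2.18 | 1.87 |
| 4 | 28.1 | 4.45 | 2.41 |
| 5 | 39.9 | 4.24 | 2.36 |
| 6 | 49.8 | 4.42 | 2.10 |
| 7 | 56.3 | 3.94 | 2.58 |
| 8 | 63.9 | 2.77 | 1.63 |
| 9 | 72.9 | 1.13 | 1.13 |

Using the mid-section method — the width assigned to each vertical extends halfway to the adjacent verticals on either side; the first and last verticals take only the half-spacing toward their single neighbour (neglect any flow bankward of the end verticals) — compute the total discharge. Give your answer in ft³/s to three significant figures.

529 ft³/s

w_1 = (4.6 − 0.0)/2 = 2.3 ft; q_1 = 1.36 × 1.43 × 2.3 = 4.473 ft³/s
w_2 = (10.9 − 0.0)/2 = 5.45 ft; q_2 = 1.87 × 2.12 × 5.45 = 21.61 ft³/s
w_3 = (28.1 − 4.6)/2 = 11.75 ft; q_3 = 1.87 × 2.18 × 11.75 = 47.90 ft³/s
w_4 = (39.9 − 10.9)/2 = 14.5 ft; q_4 = 2.41 × 4.45 × 14.5 = 155.5 ft³/s
w_5 = (49.8 − 28.1)/2 = 10.85 ft; q_5 = 2.36 × 4.24 × 10.85 = 108.6 ft³/s
w_6 = (56.3 − 39.9)/2 = 8.2 ft; q_6 = 2.10 × 4.42 × 8.2 = 76.11 ft³/s
w_7 = (63.9 − 49.8)/2 = 7.05 ft; q_7 = 2.58 × 3.94 × 7.05 = 71.66 ft³/s
w_8 = (72.9 − 56.3)/2 = 8.3 ft; q_8 = 1.63 × 2.77 × 8.3 = 37.48 ft³/s
w_9 = (72.9 − 63.9)/2 = 4.5 ft; q_9 = 1.13 × 1.13 × 4.5 = 5.746 ft³/s
Q = Σ qᵢ = 529.1 ft³/s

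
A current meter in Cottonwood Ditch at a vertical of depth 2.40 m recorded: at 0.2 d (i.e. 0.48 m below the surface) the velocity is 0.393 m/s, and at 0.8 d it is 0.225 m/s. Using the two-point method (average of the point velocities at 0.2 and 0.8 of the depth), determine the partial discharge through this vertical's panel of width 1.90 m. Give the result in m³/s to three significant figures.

v̄ = (0.393 + 0.225) / 2 = 0.3090 m/s
q = v̄ × d × w = 0.3090 × 2.40 × 1.90 = 1.409 m³/s

1.41 m³/s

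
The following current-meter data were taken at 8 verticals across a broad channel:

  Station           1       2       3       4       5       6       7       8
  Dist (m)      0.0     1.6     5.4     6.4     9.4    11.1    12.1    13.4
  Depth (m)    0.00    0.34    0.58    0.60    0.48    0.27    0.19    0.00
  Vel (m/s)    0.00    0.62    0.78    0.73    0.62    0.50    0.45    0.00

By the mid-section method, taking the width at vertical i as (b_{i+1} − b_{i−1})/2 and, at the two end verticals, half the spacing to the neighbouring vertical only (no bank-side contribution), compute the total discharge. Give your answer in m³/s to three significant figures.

w_2 = (5.4 − 0.0)/2 = 2.7 m; q_2 = 0.62 × 0.34 × 2.7 = 0.5692 m³/s
w_3 = (6.4 − 1.6)/2 = 2.4 m; q_3 = 0.78 × 0.58 × 2.4 = 1.086 m³/s
w_4 = (9.4 − 5.4)/2 = 2 m; q_4 = 0.73 × 0.60 × 2 = 0.8760 m³/s
w_5 = (11.1 − 6.4)/2 = 2.35 m; q_5 = 0.62 × 0.48 × 2.35 = 0.6994 m³/s
w_6 = (12.1 − 9.4)/2 = 1.35 m; q_6 = 0.50 × 0.27 × 1.35 = 0.1823 m³/s
w_7 = (13.4 − 11.1)/2 = 1.15 m; q_7 = 0.45 × 0.19 × 1.15 = 0.09833 m³/s
Stations 1, 8 contribute zero (depth or velocity is 0).
Q = Σ qᵢ = 3.511 m³/s

3.51 m³/s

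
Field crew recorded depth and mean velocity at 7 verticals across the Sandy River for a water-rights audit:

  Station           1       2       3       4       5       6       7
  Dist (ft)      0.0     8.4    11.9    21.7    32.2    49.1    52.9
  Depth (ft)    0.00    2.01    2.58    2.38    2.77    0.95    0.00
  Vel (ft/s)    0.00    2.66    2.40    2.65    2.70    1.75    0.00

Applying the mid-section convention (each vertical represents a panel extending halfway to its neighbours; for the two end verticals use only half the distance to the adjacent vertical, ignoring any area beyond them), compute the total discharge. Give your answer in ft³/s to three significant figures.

257 ft³/s

w_2 = (11.9 − 0.0)/2 = 5.95 ft; q_2 = 2.66 × 2.01 × 5.95 = 31.81 ft³/s
w_3 = (21.7 − 8.4)/2 = 6.65 ft; q_3 = 2.40 × 2.58 × 6.65 = 41.18 ft³/s
w_4 = (32.2 − 11.9)/2 = 10.15 ft; q_4 = 2.65 × 2.38 × 10.15 = 64.02 ft³/s
w_5 = (49.1 − 21.7)/2 = 13.7 ft; q_5 = 2.70 × 2.77 × 13.7 = 102.5 ft³/s
w_6 = (52.9 − 32.2)/2 = 10.35 ft; q_6 = 1.75 × 0.95 × 10.35 = 17.21 ft³/s
Stations 1, 7 contribute zero (depth or velocity is 0).
Q = Σ qᵢ = 256.7 ft³/s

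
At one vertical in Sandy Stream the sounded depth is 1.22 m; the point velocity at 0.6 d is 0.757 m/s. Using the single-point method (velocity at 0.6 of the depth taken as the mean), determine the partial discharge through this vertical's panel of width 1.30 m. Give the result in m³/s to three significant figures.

1.20 m³/s

v̄ = v₀.₆ = 0.757 m/s
q = v̄ × d × w = 0.7570 × 1.22 × 1.30 = 1.201 m³/s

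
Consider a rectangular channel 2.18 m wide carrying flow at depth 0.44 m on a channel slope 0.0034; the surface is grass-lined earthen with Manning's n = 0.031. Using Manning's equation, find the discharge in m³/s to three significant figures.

A = b·y = 2.18 × 0.44 = 0.9592 m²
P = b + 2y = 2.18 + 2×0.44 = 3.060 m
R = A/P = 0.9592/3.060 = 0.3135 m
Q = (1/n)·A·R^(2/3)·S^(1/2) = (1/0.031) × 0.9592 × 0.3135^(2/3) × 0.0034^(1/2) = 0.8326 m³/s

0.833 m³/s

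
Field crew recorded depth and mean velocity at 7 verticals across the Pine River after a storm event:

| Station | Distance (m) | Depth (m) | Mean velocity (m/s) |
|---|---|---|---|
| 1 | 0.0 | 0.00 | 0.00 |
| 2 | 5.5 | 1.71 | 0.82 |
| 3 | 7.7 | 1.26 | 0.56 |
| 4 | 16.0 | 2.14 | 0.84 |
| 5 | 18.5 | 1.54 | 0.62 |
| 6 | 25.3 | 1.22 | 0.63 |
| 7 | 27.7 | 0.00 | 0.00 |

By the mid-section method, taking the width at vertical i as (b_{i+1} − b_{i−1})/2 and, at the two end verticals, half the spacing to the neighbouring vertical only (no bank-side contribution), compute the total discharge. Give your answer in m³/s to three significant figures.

26.8 m³/s

w_2 = (7.7 − 0.0)/2 = 3.85 m; q_2 = 0.82 × 1.71 × 3.85 = 5.398 m³/s
w_3 = (16.0 − 5.5)/2 = 5.25 m; q_3 = 0.56 × 1.26 × 5.25 = 3.704 m³/s
w_4 = (18.5 − 7.7)/2 = 5.4 m; q_4 = 0.84 × 2.14 × 5.4 = 9.707 m³/s
w_5 = (25.3 − 16.0)/2 = 4.65 m; q_5 = 0.62 × 1.54 × 4.65 = 4.440 m³/s
w_6 = (27.7 − 18.5)/2 = 4.6 m; q_6 = 0.63 × 1.22 × 4.6 = 3.536 m³/s
Stations 1, 7 contribute zero (depth or velocity is 0).
Q = Σ qᵢ = 26.79 m³/s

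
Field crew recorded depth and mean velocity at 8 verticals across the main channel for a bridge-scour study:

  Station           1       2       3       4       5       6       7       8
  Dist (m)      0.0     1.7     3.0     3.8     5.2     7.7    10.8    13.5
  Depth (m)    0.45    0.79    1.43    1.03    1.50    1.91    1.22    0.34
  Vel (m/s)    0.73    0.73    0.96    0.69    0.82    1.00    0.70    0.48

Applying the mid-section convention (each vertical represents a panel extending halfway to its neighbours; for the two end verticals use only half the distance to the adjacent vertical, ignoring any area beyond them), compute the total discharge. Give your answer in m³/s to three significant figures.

13.8 m³/s

w_1 = (1.7 − 0.0)/2 = 0.85 m; q_1 = 0.73 × 0.45 × 0.85 = 0.2792 m³/s
w_2 = (3.0 − 0.0)/2 = 1.5 m; q_2 = 0.73 × 0.79 × 1.5 = 0.8651 m³/s
w_3 = (3.8 − 1.7)/2 = 1.05 m; q_3 = 0.96 × 1.43 × 1.05 = 1.441 m³/s
w_4 = (5.2 − 3.0)/2 = 1.1 m; q_4 = 0.69 × 1.03 × 1.1 = 0.7818 m³/s
w_5 = (7.7 − 3.8)/2 = 1.95 m; q_5 = 0.82 × 1.50 × 1.95 = 2.399 m³/s
w_6 = (10.8 − 5.2)/2 = 2.8 m; q_6 = 1.00 × 1.91 × 2.8 = 5.348 m³/s
w_7 = (13.5 − 7.7)/2 = 2.9 m; q_7 = 0.70 × 1.22 × 2.9 = 2.477 m³/s
w_8 = (13.5 − 10.8)/2 = 1.35 m; q_8 = 0.48 × 0.34 × 1.35 = 0.2203 m³/s
Q = Σ qᵢ = 13.81 m³/s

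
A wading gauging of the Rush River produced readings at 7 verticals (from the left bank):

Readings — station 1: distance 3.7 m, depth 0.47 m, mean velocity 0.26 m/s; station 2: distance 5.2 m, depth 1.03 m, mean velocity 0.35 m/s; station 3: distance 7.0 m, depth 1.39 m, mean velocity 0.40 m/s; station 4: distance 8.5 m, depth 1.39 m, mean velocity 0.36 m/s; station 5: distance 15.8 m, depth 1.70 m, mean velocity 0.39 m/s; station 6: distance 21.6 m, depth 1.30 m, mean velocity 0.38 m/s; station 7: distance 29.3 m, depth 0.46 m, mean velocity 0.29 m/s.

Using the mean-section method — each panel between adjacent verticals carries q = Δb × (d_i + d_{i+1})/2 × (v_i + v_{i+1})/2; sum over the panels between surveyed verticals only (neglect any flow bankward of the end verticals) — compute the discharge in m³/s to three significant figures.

Panel 1-2: Δb = 1.5 m, d̄ = (0.47+1.03)/2 = 0.75, v̄ = (0.26+0.35)/2 = 0.305 → q = 1.5×0.75×0.305 = 0.3431 m³/s
Panel 2-3: Δb = 1.8 m, d̄ = (1.03+1.39)/2 = 1.21, v̄ = (0.35+0.40)/2 = 0.375 → q = 1.8×1.21×0.375 = 0.8168 m³/s
Panel 3-4: Δb = 1.5 m, d̄ = (1.39+1.39)/2 = 1.39, v̄ = (0.40+0.36)/2 = 0.38 → q = 1.5×1.39×0.38 = 0.7923 m³/s
Panel 4-5: Δb = 7.3 m, d̄ = (1.39+1.70)/2 = 1.545, v̄ = (0.36+0.39)/2 = 0.375 → q = 7.3×1.545×0.375 = 4.229 m³/s
Panel 5-6: Δb = 5.8 m, d̄ = (1.70+1.30)/2 = 1.5, v̄ = (0.39+0.38)/2 = 0.385 → q = 5.8×1.5×0.385 = 3.350 m³/s
Panel 6-7: Δb = 7.7 m, d̄ = (1.30+0.46)/2 = 0.88, v̄ = (0.38+0.29)/2 = 0.335 → q = 7.7×0.88×0.335 = 2.270 m³/s
Q = Σ q = 11.80 m³/s

11.8 m³/s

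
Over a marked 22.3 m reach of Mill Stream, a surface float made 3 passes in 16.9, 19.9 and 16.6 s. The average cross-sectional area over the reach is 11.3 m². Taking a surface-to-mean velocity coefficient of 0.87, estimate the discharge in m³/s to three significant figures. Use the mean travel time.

t̄ = (16.9 + 19.9 + 16.6) / 3 = 17.8 s
v_surface = L / t̄ = 22.3 / 17.8 = 1.253 m/s
v_mean = 0.87 × 1.253 = 1.090 m/s
Q = A × v_mean = 11.3 × 1.090 = 12.32 m³/s

12.3 m³/s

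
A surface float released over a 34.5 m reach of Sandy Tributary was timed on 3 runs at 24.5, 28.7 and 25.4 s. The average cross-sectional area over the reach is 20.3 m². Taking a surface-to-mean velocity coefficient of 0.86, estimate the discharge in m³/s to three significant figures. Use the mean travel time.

t̄ = (24.5 + 28.7 + 25.4) / 3 = 26.2 s
v_surface = L / t̄ = 34.5 / 26.2 = 1.317 m/s
v_mean = 0.86 × 1.317 = 1.132 m/s
Q = A × v_mean = 20.3 × 1.132 = 22.99 m³/s

23.0 m³/s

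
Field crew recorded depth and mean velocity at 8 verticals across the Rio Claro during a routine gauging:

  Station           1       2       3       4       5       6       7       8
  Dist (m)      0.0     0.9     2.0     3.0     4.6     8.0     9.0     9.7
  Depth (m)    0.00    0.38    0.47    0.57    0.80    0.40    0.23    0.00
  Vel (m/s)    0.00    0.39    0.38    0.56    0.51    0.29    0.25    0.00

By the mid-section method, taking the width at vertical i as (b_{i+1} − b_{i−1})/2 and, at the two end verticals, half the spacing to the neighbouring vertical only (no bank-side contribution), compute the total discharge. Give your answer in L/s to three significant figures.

w_2 = (2.0 − 0.0)/2 = 1 m; q_2 = 0.39 × 0.38 × 1 = 0.1482 m³/s
w_3 = (3.0 − 0.9)/2 = 1.05 m; q_3 = 0.38 × 0.47 × 1.05 = 0.1875 m³/s
w_4 = (4.6 − 2.0)/2 = 1.3 m; q_4 = 0.56 × 0.57 × 1.3 = 0.4150 m³/s
w_5 = (8.0 − 3.0)/2 = 2.5 m; q_5 = 0.51 × 0.80 × 2.5 = 1.020 m³/s
w_6 = (9.0 − 4.6)/2 = 2.2 m; q_6 = 0.29 × 0.40 × 2.2 = 0.2552 m³/s
w_7 = (9.7 − 8.0)/2 = 0.85 m; q_7 = 0.25 × 0.23 × 0.85 = 0.04888 m³/s
Stations 1, 8 contribute zero (depth or velocity is 0).
Q = Σ qᵢ = 2.075 m³/s
= 2.075 × 1000 = 2075 L/s

2070 L/s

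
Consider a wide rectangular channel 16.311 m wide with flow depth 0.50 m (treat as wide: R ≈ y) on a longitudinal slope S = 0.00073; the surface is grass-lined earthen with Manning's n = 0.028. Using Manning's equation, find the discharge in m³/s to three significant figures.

4.96 m³/s

A = b·y = 16.311 × 0.50 = 8.156 m²
Wide channel: R ≈ y = 0.50 m
Q = (1/n)·A·R^(2/3)·S^(1/2) = (1/0.028) × 8.156 × 0.5000^(2/3) × 0.00073^(1/2) = 4.958 m³/s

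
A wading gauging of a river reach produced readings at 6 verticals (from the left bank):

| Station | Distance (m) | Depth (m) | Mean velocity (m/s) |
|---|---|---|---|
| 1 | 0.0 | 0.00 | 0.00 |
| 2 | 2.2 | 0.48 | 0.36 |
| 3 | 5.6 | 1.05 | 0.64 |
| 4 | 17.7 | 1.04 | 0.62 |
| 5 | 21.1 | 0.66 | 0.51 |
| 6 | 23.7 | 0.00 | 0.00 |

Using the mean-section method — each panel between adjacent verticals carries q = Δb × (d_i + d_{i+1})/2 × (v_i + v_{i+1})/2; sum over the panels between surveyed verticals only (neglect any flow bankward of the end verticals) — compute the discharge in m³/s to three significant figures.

Panel 1-2: Δb = 2.2 m, d̄ = (0.00+0.48)/2 = 0.24, v̄ = (0.00+0.36)/2 = 0.18 → q = 2.2×0.24×0.18 = 0.09504 m³/s
Panel 2-3: Δb = 3.4 m, d̄ = (0.48+1.05)/2 = 0.765, v̄ = (0.36+0.64)/2 = 0.5 → q = 3.4×0.765×0.5 = 1.301 m³/s
Panel 3-4: Δb = 12.1 m, d̄ = (1.05+1.04)/2 = 1.045, v̄ = (0.64+0.62)/2 = 0.63 → q = 12.1×1.045×0.63 = 7.966 m³/s
Panel 4-5: Δb = 3.4 m, d̄ = (1.04+0.66)/2 = 0.85, v̄ = (0.62+0.51)/2 = 0.565 → q = 3.4×0.85×0.565 = 1.633 m³/s
Panel 5-6: Δb = 2.6 m, d̄ = (0.66+0.00)/2 = 0.33, v̄ = (0.51+0.00)/2 = 0.255 → q = 2.6×0.33×0.255 = 0.2188 m³/s
Q = Σ q = 11.21 m³/s

11.2 m³/s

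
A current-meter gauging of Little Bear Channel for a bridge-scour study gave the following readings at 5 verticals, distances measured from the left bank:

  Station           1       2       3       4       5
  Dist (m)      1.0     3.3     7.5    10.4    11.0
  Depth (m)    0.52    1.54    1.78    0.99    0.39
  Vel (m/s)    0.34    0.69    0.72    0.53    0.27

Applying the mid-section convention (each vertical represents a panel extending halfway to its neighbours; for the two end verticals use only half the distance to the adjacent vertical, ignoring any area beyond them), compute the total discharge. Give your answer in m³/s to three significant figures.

9.16 m³/s

w_1 = (3.3 − 1.0)/2 = 1.15 m; q_1 = 0.34 × 0.52 × 1.15 = 0.2033 m³/s
w_2 = (7.5 − 1.0)/2 = 3.25 m; q_2 = 0.69 × 1.54 × 3.25 = 3.453 m³/s
w_3 = (10.4 − 3.3)/2 = 3.55 m; q_3 = 0.72 × 1.78 × 3.55 = 4.550 m³/s
w_4 = (11.0 − 7.5)/2 = 1.75 m; q_4 = 0.53 × 0.99 × 1.75 = 0.9182 m³/s
w_5 = (11.0 − 10.4)/2 = 0.3 m; q_5 = 0.27 × 0.39 × 0.3 = 0.03159 m³/s
Q = Σ qᵢ = 9.156 m³/s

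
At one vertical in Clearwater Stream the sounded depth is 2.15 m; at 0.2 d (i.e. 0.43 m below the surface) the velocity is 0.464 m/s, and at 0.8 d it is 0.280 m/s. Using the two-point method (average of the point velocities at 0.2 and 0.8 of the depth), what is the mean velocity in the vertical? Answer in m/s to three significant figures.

0.372 m/s

v̄ = (0.464 + 0.280) / 2 = 0.3720 m/s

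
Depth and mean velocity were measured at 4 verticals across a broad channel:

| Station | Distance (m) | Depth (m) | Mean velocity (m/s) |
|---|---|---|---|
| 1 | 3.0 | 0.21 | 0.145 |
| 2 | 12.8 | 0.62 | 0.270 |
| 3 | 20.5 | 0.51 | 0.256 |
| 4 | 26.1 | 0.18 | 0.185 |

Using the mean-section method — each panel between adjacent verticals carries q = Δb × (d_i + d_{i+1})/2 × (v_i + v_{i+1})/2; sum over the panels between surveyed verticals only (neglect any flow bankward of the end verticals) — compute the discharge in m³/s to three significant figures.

Panel 1-2: Δb = 9.8 m, d̄ = (0.21+0.62)/2 = 0.415, v̄ = (0.145+0.270)/2 = 0.2075 → q = 9.8×0.415×0.2075 = 0.8439 m³/s
Panel 2-3: Δb = 7.7 m, d̄ = (0.62+0.51)/2 = 0.565, v̄ = (0.270+0.256)/2 = 0.263 → q = 7.7×0.565×0.263 = 1.144 m³/s
Panel 3-4: Δb = 5.6 m, d̄ = (0.51+0.18)/2 = 0.345, v̄ = (0.256+0.185)/2 = 0.2205 → q = 5.6×0.345×0.2205 = 0.4260 m³/s
Q = Σ q = 2.414 m³/s

2.41 m³/s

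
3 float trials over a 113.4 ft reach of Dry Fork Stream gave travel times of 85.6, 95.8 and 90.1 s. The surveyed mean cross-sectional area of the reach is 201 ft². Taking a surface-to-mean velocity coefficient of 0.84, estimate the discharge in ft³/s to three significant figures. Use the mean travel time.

212 ft³/s

t̄ = (85.6 + 95.8 + 90.1) / 3 = 90.5 s
v_surface = L / t̄ = 113.4 / 90.5 = 1.253 ft/s
v_mean = 0.84 × 1.253 = 1.053 ft/s
Q = A × v_mean = 201 × 1.053 = 211.6 ft³/s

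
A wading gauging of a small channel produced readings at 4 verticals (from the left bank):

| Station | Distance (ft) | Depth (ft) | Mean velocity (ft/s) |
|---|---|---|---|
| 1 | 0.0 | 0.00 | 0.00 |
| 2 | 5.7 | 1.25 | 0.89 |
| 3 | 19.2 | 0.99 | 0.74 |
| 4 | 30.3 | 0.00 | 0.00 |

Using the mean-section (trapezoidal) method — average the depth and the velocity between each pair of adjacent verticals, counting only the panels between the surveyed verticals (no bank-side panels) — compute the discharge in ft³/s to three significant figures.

Panel 1-2: Δb = 5.7 ft, d̄ = (0.00+1.25)/2 = 0.625, v̄ = (0.00+0.89)/2 = 0.445 → q = 5.7×0.625×0.445 = 1.585 ft³/s
Panel 2-3: Δb = 13.5 ft, d̄ = (1.25+0.99)/2 = 1.12, v̄ = (0.89+0.74)/2 = 0.815 → q = 13.5×1.12×0.815 = 12.32 ft³/s
Panel 3-4: Δb = 11.1 ft, d̄ = (0.99+0.00)/2 = 0.495, v̄ = (0.74+0.00)/2 = 0.37 → q = 11.1×0.495×0.37 = 2.033 ft³/s
Q = Σ q = 15.94 ft³/s

15.9 ft³/s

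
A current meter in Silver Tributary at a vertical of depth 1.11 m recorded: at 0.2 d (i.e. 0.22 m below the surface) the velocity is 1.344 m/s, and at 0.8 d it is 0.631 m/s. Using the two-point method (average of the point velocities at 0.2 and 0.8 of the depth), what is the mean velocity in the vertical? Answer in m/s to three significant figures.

v̄ = (1.344 + 0.631) / 2 = 0.9875 m/s

0.988 m/s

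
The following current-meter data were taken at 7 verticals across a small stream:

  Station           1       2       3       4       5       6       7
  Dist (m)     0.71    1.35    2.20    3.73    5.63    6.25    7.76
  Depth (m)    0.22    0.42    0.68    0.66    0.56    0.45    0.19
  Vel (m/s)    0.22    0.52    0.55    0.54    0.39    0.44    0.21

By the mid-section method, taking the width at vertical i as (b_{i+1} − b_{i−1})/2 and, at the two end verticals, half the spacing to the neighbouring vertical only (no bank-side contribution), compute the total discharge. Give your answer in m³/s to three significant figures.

w_1 = (1.35 − 0.71)/2 = 0.32 m; q_1 = 0.22 × 0.22 × 0.32 = 0.01549 m³/s
w_2 = (2.20 − 0.71)/2 = 0.745 m; q_2 = 0.52 × 0.42 × 0.745 = 0.1627 m³/s
w_3 = (3.73 − 1.35)/2 = 1.19 m; q_3 = 0.55 × 0.68 × 1.19 = 0.4451 m³/s
w_4 = (5.63 − 2.20)/2 = 1.715 m; q_4 = 0.54 × 0.66 × 1.715 = 0.6112 m³/s
w_5 = (6.25 − 3.73)/2 = 1.26 m; q_5 = 0.39 × 0.56 × 1.26 = 0.2752 m³/s
w_6 = (7.76 − 5.63)/2 = 1.065 m; q_6 = 0.44 × 0.45 × 1.065 = 0.2109 m³/s
w_7 = (7.76 − 6.25)/2 = 0.755 m; q_7 = 0.21 × 0.19 × 0.755 = 0.03012 m³/s
Q = Σ qᵢ = 1.751 m³/s

1.75 m³/s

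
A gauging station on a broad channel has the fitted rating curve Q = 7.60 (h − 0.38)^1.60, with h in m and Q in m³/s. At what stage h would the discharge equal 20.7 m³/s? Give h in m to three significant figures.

h − h₀ = (Q/C)^(1/b) = (20.7/7.60)^(1/1.60) = 1.871 m
h = 0.38 + 1.871 = 2.251 m

2.25 m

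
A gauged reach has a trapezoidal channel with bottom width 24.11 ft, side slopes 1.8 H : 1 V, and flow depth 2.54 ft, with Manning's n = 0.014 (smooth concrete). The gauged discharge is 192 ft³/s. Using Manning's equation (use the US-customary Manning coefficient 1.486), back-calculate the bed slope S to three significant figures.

A = (b + z·y)·y = (24.11 + 1.8×2.54)×2.54 = 72.85 ft²
P = b + 2y√(1+z²) = 24.11 + 2×2.54×√(1+1.8²) = 34.57 ft
R = A/P = 72.85/34.57 = 2.107 ft
S = (Q·n / (1.486·A·R^(2/3)))² = (192×0.014 / (1.486×72.85×1.644))² = 0.0002282

0.000228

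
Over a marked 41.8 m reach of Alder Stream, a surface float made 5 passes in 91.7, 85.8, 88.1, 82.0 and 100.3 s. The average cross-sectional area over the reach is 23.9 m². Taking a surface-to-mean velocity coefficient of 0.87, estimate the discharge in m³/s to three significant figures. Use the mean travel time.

t̄ = (91.7 + 85.8 + 88.1 + 82.0 + 100.3) / 5 = 89.58 s
v_surface = L / t̄ = 41.8 / 89.58 = 0.4666 m/s
v_mean = 0.87 × 0.4666 = 0.4060 m/s
Q = A × v_mean = 23.9 × 0.4060 = 9.702 m³/s

9.70 m³/s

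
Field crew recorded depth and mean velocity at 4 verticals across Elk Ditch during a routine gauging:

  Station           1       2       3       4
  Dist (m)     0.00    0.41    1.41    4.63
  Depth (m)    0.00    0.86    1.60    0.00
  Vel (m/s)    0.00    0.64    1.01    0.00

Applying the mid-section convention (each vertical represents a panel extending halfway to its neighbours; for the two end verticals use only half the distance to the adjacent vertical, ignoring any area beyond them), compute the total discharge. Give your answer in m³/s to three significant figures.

3.80 m³/s

w_2 = (1.41 − 0.00)/2 = 0.705 m; q_2 = 0.64 × 0.86 × 0.705 = 0.3880 m³/s
w_3 = (4.63 − 0.41)/2 = 2.11 m; q_3 = 1.01 × 1.60 × 2.11 = 3.410 m³/s
Stations 1, 4 contribute zero (depth or velocity is 0).
Q = Σ qᵢ = 3.798 m³/s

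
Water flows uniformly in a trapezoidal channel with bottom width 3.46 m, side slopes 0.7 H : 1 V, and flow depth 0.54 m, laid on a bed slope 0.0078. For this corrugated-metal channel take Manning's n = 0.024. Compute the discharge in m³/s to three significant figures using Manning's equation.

A = (b + z·y)·y = (3.46 + 0.7×0.54)×0.54 = 2.073 m²
P = b + 2y√(1+z²) = 3.46 + 2×0.54×√(1+0.7²) = 4.778 m
R = A/P = 2.073/4.778 = 0.4337 m
Q = (1/n)·A·R^(2/3)·S^(1/2) = (1/0.024) × 2.073 × 0.4337^(2/3) × 0.0078^(1/2) = 4.370 m³/s

4.37 m³/s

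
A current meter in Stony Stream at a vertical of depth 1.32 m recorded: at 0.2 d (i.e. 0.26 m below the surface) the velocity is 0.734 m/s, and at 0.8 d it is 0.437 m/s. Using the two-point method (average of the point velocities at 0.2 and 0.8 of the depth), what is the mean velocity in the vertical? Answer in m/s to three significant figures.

v̄ = (0.734 + 0.437) / 2 = 0.5855 m/s

0.586 m/s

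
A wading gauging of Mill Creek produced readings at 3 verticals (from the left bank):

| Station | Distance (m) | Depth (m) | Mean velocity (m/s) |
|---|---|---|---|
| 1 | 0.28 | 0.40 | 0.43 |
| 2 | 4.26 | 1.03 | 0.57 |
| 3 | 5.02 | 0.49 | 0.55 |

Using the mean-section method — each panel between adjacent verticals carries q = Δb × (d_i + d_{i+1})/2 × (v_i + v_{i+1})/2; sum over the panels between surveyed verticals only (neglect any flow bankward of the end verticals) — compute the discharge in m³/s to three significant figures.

Panel 1-2: Δb = 3.98 m, d̄ = (0.40+1.03)/2 = 0.715, v̄ = (0.43+0.57)/2 = 0.5 → q = 3.98×0.715×0.5 = 1.423 m³/s
Panel 2-3: Δb = 0.76 m, d̄ = (1.03+0.49)/2 = 0.76, v̄ = (0.57+0.55)/2 = 0.56 → q = 0.76×0.76×0.56 = 0.3235 m³/s
Q = Σ q = 1.746 m³/s

1.75 m³/s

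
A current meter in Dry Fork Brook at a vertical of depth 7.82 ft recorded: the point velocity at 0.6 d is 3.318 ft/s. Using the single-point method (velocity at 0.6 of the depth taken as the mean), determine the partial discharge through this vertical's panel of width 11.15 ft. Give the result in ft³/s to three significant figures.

289 ft³/s

v̄ = v₀.₆ = 3.318 ft/s
q = v̄ × d × w = 3.318 × 7.82 × 11.15 = 289.3 ft³/s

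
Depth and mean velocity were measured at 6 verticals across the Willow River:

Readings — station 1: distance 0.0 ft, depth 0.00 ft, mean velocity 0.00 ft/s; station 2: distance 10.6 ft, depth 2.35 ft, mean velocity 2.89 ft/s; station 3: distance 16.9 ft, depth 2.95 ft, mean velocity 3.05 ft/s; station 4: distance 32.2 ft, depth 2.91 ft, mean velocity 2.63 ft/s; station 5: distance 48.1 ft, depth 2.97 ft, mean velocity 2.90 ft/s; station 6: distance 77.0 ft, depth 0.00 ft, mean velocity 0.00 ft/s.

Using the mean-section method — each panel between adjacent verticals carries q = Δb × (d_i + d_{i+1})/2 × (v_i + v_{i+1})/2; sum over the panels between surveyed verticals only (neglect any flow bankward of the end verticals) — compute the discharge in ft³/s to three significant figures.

Panel 1-2: Δb = 10.6 ft, d̄ = (0.00+2.35)/2 = 1.175, v̄ = (0.00+2.89)/2 = 1.445 → q = 10.6×1.175×1.445 = 18.00 ft³/s
Panel 2-3: Δb = 6.3 ft, d̄ = (2.35+2.95)/2 = 2.65, v̄ = (2.89+3.05)/2 = 2.97 → q = 6.3×2.65×2.97 = 49.58 ft³/s
Panel 3-4: Δb = 15.3 ft, d̄ = (2.95+2.91)/2 = 2.93, v̄ = (3.05+2.63)/2 = 2.84 → q = 15.3×2.93×2.84 = 127.3 ft³/s
Panel 4-5: Δb = 15.9 ft, d̄ = (2.91+2.97)/2 = 2.94, v̄ = (2.63+2.90)/2 = 2.765 → q = 15.9×2.94×2.765 = 129.3 ft³/s
Panel 5-6: Δb = 28.9 ft, d̄ = (2.97+0.00)/2 = 1.485, v̄ = (2.90+0.00)/2 = 1.45 → q = 28.9×1.485×1.45 = 62.23 ft³/s
Q = Σ q = 386.4 ft³/s

386 ft³/s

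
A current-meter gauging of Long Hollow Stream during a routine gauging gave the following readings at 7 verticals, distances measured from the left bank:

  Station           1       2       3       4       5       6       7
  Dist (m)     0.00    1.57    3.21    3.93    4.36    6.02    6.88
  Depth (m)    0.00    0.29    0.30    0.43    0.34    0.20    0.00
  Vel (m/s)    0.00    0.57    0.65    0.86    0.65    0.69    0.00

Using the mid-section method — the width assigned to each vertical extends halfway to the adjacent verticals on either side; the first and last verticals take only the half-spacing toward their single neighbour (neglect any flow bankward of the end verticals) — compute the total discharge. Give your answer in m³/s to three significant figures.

1.11 m³/s

w_2 = (3.21 − 0.00)/2 = 1.605 m; q_2 = 0.57 × 0.29 × 1.605 = 0.2653 m³/s
w_3 = (3.93 − 1.57)/2 = 1.18 m; q_3 = 0.65 × 0.30 × 1.18 = 0.2301 m³/s
w_4 = (4.36 − 3.21)/2 = 0.575 m; q_4 = 0.86 × 0.43 × 0.575 = 0.2126 m³/s
w_5 = (6.02 − 3.93)/2 = 1.045 m; q_5 = 0.65 × 0.34 × 1.045 = 0.2309 m³/s
w_6 = (6.88 − 4.36)/2 = 1.26 m; q_6 = 0.69 × 0.20 × 1.26 = 0.1739 m³/s
Stations 1, 7 contribute zero (depth or velocity is 0).
Q = Σ qᵢ = 1.113 m³/s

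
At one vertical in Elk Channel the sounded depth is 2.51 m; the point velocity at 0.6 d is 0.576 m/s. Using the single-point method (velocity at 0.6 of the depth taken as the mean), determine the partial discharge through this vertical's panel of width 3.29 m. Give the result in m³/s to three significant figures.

v̄ = v₀.₆ = 0.576 m/s
q = v̄ × d × w = 0.5760 × 2.51 × 3.29 = 4.757 m³/s

4.76 m³/s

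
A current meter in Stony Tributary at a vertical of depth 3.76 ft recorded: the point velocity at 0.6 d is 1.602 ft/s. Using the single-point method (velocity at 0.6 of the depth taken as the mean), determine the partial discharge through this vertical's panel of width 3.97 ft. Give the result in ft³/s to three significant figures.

v̄ = v₀.₆ = 1.602 ft/s
q = v̄ × d × w = 1.602 × 3.76 × 3.97 = 23.91 ft³/s

23.9 ft³/s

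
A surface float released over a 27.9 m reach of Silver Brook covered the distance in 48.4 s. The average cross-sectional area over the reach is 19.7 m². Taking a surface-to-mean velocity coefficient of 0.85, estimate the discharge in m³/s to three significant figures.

v_surface = L / t̄ = 27.9 / 48.4 = 0.5764 m/s
v_mean = 0.85 × 0.5764 = 0.4900 m/s
Q = A × v_mean = 19.7 × 0.4900 = 9.653 m³/s

9.65 m³/s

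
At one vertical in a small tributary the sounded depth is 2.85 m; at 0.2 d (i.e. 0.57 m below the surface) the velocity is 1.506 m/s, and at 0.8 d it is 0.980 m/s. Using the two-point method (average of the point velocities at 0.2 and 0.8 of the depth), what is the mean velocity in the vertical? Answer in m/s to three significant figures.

v̄ = (1.506 + 0.980) / 2 = 1.243 m/s

1.24 m/s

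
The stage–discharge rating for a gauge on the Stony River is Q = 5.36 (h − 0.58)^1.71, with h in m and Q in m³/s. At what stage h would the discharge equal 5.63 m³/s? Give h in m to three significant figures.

h − h₀ = (Q/C)^(1/b) = (5.63/5.36)^(1/1.71) = 1.029 m
h = 0.58 + 1.029 = 1.609 m

1.61 m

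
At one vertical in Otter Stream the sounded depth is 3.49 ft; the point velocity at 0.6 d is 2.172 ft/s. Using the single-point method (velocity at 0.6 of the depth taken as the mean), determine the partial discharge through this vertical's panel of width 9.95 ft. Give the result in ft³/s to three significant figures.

75.4 ft³/s

v̄ = v₀.₆ = 2.172 ft/s
q = v̄ × d × w = 2.172 × 3.49 × 9.95 = 75.42 ft³/s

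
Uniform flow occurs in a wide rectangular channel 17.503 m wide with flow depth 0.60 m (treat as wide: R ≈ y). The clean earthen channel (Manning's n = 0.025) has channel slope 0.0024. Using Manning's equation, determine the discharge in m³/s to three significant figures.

A = b·y = 17.503 × 0.60 = 10.50 m²
Wide channel: R ≈ y = 0.60 m
Q = (1/n)·A·R^(2/3)·S^(1/2) = (1/0.025) × 10.50 × 0.6000^(2/3) × 0.0024^(1/2) = 14.64 m³/s

14.6 m³/s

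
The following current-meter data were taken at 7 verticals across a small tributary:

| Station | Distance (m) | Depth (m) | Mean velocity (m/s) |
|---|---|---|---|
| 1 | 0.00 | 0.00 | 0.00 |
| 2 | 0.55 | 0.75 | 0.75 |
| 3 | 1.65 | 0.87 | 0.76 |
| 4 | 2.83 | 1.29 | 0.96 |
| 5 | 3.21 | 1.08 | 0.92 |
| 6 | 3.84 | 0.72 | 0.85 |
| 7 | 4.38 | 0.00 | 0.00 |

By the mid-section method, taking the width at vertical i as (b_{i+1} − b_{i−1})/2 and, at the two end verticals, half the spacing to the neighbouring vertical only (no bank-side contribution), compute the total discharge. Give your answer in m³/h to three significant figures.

w_2 = (1.65 − 0.00)/2 = 0.825 m; q_2 = 0.75 × 0.75 × 0.825 = 0.4641 m³/s
w_3 = (2.83 − 0.55)/2 = 1.14 m; q_3 = 0.76 × 0.87 × 1.14 = 0.7538 m³/s
w_4 = (3.21 − 1.65)/2 = 0.78 m; q_4 = 0.96 × 1.29 × 0.78 = 0.9660 m³/s
w_5 = (3.84 − 2.83)/2 = 0.505 m; q_5 = 0.92 × 1.08 × 0.505 = 0.5018 m³/s
w_6 = (4.38 − 3.21)/2 = 0.585 m; q_6 = 0.85 × 0.72 × 0.585 = 0.3580 m³/s
Stations 1, 7 contribute zero (depth or velocity is 0).
Q = Σ qᵢ = 3.044 m³/s
= 3.044 × 3600 = 10960 m³/h

11000 m³/h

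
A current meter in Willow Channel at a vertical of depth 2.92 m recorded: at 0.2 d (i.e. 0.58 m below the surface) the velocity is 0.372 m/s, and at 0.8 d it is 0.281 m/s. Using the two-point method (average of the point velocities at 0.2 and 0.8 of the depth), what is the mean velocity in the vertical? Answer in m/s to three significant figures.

v̄ = (0.372 + 0.281) / 2 = 0.3265 m/s

0.327 m/s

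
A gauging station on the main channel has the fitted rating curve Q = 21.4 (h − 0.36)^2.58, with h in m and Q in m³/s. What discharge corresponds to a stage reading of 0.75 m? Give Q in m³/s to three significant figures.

Q = 21.4 × (0.75 − 0.36)^2.58 = 21.4 × 0.39^2.58 = 1.885 m³/s

1.89 m³/s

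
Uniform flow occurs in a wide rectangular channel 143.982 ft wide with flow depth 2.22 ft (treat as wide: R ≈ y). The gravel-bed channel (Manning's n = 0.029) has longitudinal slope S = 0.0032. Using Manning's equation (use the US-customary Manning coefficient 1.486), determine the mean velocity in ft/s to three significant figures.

A = b·y = 143.982 × 2.22 = 319.6 ft²
Wide channel: R ≈ y = 2.22 ft
Q = (1.486/n)·A·R^(2/3)·S^(1/2) = (1.486/0.029) × 319.6 × 2.220^(2/3) × 0.0032^(1/2) = 1577 ft³/s
V = Q/A = 1577/319.6 = 4.933 ft/s

4.93 ft/s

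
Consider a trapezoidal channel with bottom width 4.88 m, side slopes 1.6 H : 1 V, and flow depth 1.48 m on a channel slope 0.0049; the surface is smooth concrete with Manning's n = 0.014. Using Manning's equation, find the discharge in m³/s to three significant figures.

A = (b + z·y)·y = (4.88 + 1.6×1.48)×1.48 = 10.73 m²
P = b + 2y√(1+z²) = 4.88 + 2×1.48×√(1+1.6²) = 10.46 m
R = A/P = 10.73/10.46 = 1.025 m
Q = (1/n)·A·R^(2/3)·S^(1/2) = (1/0.014) × 10.73 × 1.025^(2/3) × 0.0049^(1/2) = 54.53 m³/s

54.5 m³/s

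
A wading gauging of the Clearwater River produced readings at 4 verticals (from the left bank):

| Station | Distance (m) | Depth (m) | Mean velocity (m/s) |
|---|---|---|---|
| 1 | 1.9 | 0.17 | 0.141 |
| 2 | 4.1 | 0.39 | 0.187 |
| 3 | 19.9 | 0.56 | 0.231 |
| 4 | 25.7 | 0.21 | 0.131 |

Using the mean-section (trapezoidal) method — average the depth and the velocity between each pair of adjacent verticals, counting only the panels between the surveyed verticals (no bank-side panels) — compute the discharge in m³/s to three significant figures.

Panel 1-2: Δb = 2.2 m, d̄ = (0.17+0.39)/2 = 0.28, v̄ = (0.141+0.187)/2 = 0.164 → q = 2.2×0.28×0.164 = 0.1010 m³/s
Panel 2-3: Δb = 15.8 m, d̄ = (0.39+0.56)/2 = 0.475, v̄ = (0.187+0.231)/2 = 0.209 → q = 15.8×0.475×0.209 = 1.569 m³/s
Panel 3-4: Δb = 5.8 m, d̄ = (0.56+0.21)/2 = 0.385, v̄ = (0.231+0.131)/2 = 0.181 → q = 5.8×0.385×0.181 = 0.4042 m³/s
Q = Σ q = 2.074 m³/s

2.07 m³/s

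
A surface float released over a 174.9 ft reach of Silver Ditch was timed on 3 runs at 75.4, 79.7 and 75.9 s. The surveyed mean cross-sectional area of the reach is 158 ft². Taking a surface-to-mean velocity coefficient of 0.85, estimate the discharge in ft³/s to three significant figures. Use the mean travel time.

305 ft³/s

t̄ = (75.4 + 79.7 + 75.9) / 3 = 77 s
v_surface = L / t̄ = 174.9 / 77 = 2.271 ft/s
v_mean = 0.85 × 2.271 = 1.931 ft/s
Q = A × v_mean = 158 × 1.931 = 305.1 ft³/s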